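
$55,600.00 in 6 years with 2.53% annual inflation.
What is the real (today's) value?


Formula: Real value = nominal / (1 + inflation)^years
Price level: (1 + 0.0253)^6 = 1.161731
Real value = $55,600.00 / 1.161731 = $47,859.60

$47,859.60


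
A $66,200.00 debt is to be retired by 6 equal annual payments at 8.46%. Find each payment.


Formula: PMT = PV * r / (1 - (1+r)^(-n))
Denominator: 1 - (1 + 0.0846)^(-6) = 0.385697
Numerator: $66,200.00 * 0.0846 = 5600.52
PMT = 5600.52 / 0.385697 = $14,520.50

$14,520.50


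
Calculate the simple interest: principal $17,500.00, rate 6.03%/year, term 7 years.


Formula: I = P * r * t
Substituting: I = $17,500.00 * 0.0603 * 7
Step: I = $17,500.00 * 0.4221
I = $7,386.75

$7,386.75


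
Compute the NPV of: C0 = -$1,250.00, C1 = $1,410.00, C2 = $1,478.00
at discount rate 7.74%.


Formula: NPV = C0 + C1/(1+r) + C2/(1+r)^2
Discount C1: $1,410.00 / (1 + 0.0774) = $1,308.71
Discount C2: $1,478.00 / (1 + 0.0774)^2 = $1,273.27
NPV = -$1,250.00 + $1,308.71 + $1,273.27 = $1,331.98

$1,331.98


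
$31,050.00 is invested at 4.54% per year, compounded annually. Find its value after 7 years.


Formula: FV = P * (1 + r)^n
Substituting: FV = $31,050.00 * (1 + 0.0454)^7
Growth factor: (1.0454)^7 = 1.364512
FV = $31,050.00 * 1.364512 = $42,368.11

$42,368.11


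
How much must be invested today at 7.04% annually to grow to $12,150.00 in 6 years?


Formula: PV = FV / (1 + r)^n
Substituting: PV = $12,150.00 / (1 + 0.0704)^6
Discount factor: (1.0704)^6 = 1.5041
PV = $12,150.00 / 1.5041 = $8,077.92

$8,077.92


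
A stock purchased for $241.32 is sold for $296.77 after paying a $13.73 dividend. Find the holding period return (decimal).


Formula: HPR = (P1 - P0 + D) / P0
Gain: $296.77 - $241.32 + $13.73 = $69.18
HPR = $69.18 / $241.32 = 0.2867

0.2867


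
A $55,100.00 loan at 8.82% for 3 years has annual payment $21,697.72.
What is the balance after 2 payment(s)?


Formula: Balance = PV*(1+r)^k - PMT*((1+r)^k - 1)/r
Growth: (1 + 0.0882)^2 = 1.184179
Accumulated factor: ((1+r)^k - 1)/r = 2.0882
Balance = $55,100.00 * 1.184179 - $21,697.72 * 2.0882
Balance = $19,939.10

$19,939.10


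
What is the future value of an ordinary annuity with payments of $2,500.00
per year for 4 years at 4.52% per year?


Formula: FV = PMT * ((1+r)^n - 1) / r
Growth factor: (1 + 0.0452)^4 = 1.193432
Numerator: 1.193432 - 1 = 0.193432
FV = $2,500.00 * 0.193432 / 0.0452 = $10,698.66

$10,698.66


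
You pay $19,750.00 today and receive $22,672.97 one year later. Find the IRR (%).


Formula: IRR = C1/C0 - 1
Substituting: IRR = $22,672.97 / $19,750.00 - 1
Ratio: 1.147998 - 1 = 0.147998
IRR = 14.7998%

14.7998%


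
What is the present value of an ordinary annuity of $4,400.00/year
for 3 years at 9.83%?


Formula: PV = PMT * (1 - (1+r)^(-n)) / r
Discount factor: (1 + 0.0983)^(-3) = 0.754809
Bracket: 1 - 0.754809 = 0.245191
PV = $4,400.00 * 0.245191 / 0.0983 = $10,974.98

$10,974.98


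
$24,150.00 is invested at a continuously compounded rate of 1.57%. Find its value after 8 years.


Formula: FV = P * e^(r*t)
Exponent: r*t = 0.0157 * 8 = 0.1256
e^(0.1256) = 1.133829
FV = $24,150.00 * 1.133829 = $27,381.96

$27,381.96


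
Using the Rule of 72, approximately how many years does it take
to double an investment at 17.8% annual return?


Formula: Years ≈ 72 / r
Substituting: Years ≈ 72 / 17.8
Years ≈ 4.0

4.0 years


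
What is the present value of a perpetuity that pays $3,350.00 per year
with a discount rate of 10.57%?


Formula: PV = C / r
Substituting: PV = $3,350.00 / 0.1057
PV = $31,693.47

$31,693.47


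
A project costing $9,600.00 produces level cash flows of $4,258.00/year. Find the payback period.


Formula: Payback = investment / annual cash flow
Substituting: Payback = $9,600.00 / $4,258.00
Payback = 2.2546 years

2.2546 years


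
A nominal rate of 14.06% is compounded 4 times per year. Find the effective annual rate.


Formula: EAR = (1 + r/m)^m - 1
Period rate: r/m = 0.1406 / 4 = 0.03515
Compounding: (1 + 0.03515)^4 = 1.148188
EAR = 1.148188 - 1 = 0.148188

0.148188


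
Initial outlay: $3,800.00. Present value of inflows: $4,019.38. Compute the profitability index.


Formula: PI = PV(cash flows) / initial investment
Substituting: PI = $4,019.38 / $3,800.00
PI = 1.0577

1.0577


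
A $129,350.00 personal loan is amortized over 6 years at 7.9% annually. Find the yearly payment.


Formula: PMT = PV * r / (1 - (1+r)^(-n))
Denominator: 1 - (1 + 0.079)^(-6) = 0.366318
Numerator: $129,350.00 * 0.079 = 10218.65
PMT = 10218.65 / 0.366318 = $27,895.57

$27,895.57


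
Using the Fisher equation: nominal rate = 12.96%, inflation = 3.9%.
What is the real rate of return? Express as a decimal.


Formula: (1 + r_real) = (1 + r_nom) / (1 + inflation)
Substituting: (1 + r_real) = 1.1296 / 1.039
(1 + r_real) = 1.087199
r_real = 1.087199 - 1 = 0.087199

0.087199


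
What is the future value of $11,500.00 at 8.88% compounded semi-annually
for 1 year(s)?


Formula: FV = P * (1 + r/m)^(m*t)
Period rate: r/m = 0.0888 / 2 = 0.0444
Total periods: m*t = 2 * 1 = 2
Growth factor: (1 + 0.0444)^2 = 1.090771
FV = $11,500.00 * 1.090771 = $12,543.87

$12,543.87


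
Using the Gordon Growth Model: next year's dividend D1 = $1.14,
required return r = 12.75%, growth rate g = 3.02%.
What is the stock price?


Formula: P = D1 / (r - g)
Spread: r - g = 0.1275 - 0.0302 = 0.0973
Substituting: P = $1.14 / 0.0973
P = $11.72

$11.72


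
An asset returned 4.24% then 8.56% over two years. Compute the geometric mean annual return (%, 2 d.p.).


Formula: Geometric mean = ((1+r1)*(1+r2))^(1/2) - 1
Product: (1 + 0.0424) * (1 + 0.0856) = 1.0424 * 1.0856 = 1.131629
Square root: 1.131629^0.5 = 1.063781
Geometric mean = 1.063781 - 1 = 0.063781
As percentage: 6.38%

6.38%


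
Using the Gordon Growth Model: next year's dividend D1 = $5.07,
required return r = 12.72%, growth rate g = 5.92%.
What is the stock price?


Formula: P = D1 / (r - g)
Spread: r - g = 0.1272 - 0.0592 = 0.068
Substituting: P = $5.07 / 0.068
P = $74.56

$74.56


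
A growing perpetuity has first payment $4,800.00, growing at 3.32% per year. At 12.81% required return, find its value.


Formula: PV = C / (r - g)
Spread: r - g = 0.1281 - 0.0332 = 0.0949
Substituting: PV = $4,800.00 / 0.0949
PV = $50,579.56

$50,579.56


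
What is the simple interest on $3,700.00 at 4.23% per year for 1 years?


Formula: I = P * r * t
Substituting: I = $3,700.00 * 0.0423 * 1
Step: I = $3,700.00 * 0.0423
I = $156.51

$156.51


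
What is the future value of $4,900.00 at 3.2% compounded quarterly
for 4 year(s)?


Formula: FV = P * (1 + r/m)^(m*t)
Period rate: r/m = 0.032 / 4 = 0.008
Total periods: m*t = 4 * 4 = 16
Growth factor: (1 + 0.008)^16 = 1.135974
FV = $4,900.00 * 1.135974 = $5,566.27

$5,566.27


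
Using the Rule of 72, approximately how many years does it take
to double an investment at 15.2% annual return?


Formula: Years ≈ 72 / r
Substituting: Years ≈ 72 / 15.2
Years ≈ 4.7

4.7 years


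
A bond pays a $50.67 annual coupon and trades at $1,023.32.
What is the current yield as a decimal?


Formula: Current yield = annual coupon / price
Substituting: CY = $50.67 / $1,023.32
CY = 0.049515

0.049515


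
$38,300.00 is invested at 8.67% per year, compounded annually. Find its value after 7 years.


Formula: FV = P * (1 + r)^n
Substituting: FV = $38,300.00 * (1 + 0.0867)^7
Growth factor: (1.0867)^7 = 1.789648
FV = $38,300.00 * 1.789648 = $68,543.53

$68,543.53


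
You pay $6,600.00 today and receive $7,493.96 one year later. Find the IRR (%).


Formula: IRR = C1/C0 - 1
Substituting: IRR = $7,493.96 / $6,600.00 - 1
Ratio: 1.135448 - 1 = 0.135448
IRR = 13.5448%

13.5448%


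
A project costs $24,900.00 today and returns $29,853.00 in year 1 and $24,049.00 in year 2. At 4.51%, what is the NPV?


Formula: NPV = C0 + C1/(1+r) + C2/(1+r)^2
Discount C1: $29,853.00 / (1 + 0.0451) = $28,564.73
Discount C2: $24,049.00 / (1 + 0.0451)^2 = $22,018.18
NPV = -$24,900.00 + $28,564.73 + $22,018.18 = $25,682.91

$25,682.91


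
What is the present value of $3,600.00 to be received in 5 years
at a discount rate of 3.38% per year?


Formula: PV = FV / (1 + r)^n
Substituting: PV = $3,600.00 / (1 + 0.0338)^5
Discount factor: (1.0338)^5 = 1.180817
PV = $3,600.00 / 1.180817 = $3,048.74

$3,048.74


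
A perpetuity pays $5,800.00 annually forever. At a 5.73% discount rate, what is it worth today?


Formula: PV = C / r
Substituting: PV = $5,800.00 / 0.0573
PV = $101,221.64

$101,221.64


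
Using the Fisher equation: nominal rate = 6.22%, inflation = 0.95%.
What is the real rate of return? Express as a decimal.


Formula: (1 + r_real) = (1 + r_nom) / (1 + inflation)
Substituting: (1 + r_real) = 1.0622 / 1.0095
(1 + r_real) = 1.052204
r_real = 1.052204 - 1 = 0.052204

0.052204


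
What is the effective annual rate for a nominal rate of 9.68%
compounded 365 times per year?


Formula: EAR = (1 + r/m)^m - 1
Period rate: r/m = 0.0968 / 365 = 0.000265
Compounding: (1 + 0.000265)^365 = 1.101626
EAR = 1.101626 - 1 = 0.101626

0.101626


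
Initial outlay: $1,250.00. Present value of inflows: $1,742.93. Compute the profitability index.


Formula: PI = PV(cash flows) / initial investment
Substituting: PI = $1,742.93 / $1,250.00
PI = 1.3943

1.3943


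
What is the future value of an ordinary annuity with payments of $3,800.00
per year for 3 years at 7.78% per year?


Formula: FV = PMT * ((1+r)^n - 1) / r
Growth factor: (1 + 0.0778)^3 = 1.252029
Numerator: 1.252029 - 1 = 0.252029
FV = $3,800.00 * 0.252029 / 0.0778 = $12,309.92

$12,309.92


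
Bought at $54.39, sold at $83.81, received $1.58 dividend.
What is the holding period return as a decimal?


Formula: HPR = (P1 - P0 + D) / P0
Gain: $83.81 - $54.39 + $1.58 = $31.00
HPR = $31.00 / $54.39 = 0.57

0.57


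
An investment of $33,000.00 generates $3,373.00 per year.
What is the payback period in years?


Formula: Payback = investment / annual cash flow
Substituting: Payback = $33,000.00 / $3,373.00
Payback = 9.7836 years

9.7836 years


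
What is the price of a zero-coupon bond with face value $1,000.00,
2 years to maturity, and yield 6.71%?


Formula: Price = FV / (1 + r)^n
Substituting: Price = $1,000.00 / (1 + 0.0671)^2
Discount factor: (1.0671)^2 = 1.138702
Price = $1,000.00 / 1.138702 = $878.19

$878.19


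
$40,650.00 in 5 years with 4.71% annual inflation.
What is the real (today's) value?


Formula: Real value = nominal / (1 + inflation)^years
Price level: (1 + 0.0471)^5 = 1.258754
Real value = $40,650.00 / 1.258754 = $32,293.84

$32,293.84


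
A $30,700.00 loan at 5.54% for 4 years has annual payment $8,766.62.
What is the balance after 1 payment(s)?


Formula: Balance = PV*(1+r)^k - PMT*((1+r)^k - 1)/r
Growth: (1 + 0.0554)^1 = 1.0554
Accumulated factor: ((1+r)^k - 1)/r = 1.0
Balance = $30,700.00 * 1.0554 - $8,766.62 * 1.0
Balance = $23,634.16

$23,634.16


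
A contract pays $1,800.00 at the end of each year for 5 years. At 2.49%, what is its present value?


Formula: PV = PMT * (1 - (1+r)^(-n)) / r
Discount factor: (1 + 0.0249)^(-5) = 0.884286
Bracket: 1 - 0.884286 = 0.115714
PV = $1,800.00 * 0.115714 / 0.0249 = $8,364.90

$8,364.90


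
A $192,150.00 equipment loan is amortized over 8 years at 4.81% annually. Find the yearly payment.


Formula: PMT = PV * r / (1 - (1+r)^(-n))
Denominator: 1 - (1 + 0.0481)^(-8) = 0.313282
Numerator: $192,150.00 * 0.0481 = 9242.415
PMT = 9242.415 / 0.313282 = $29,501.87

$29,501.87


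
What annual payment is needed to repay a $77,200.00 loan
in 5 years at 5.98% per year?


Formula: PMT = PV * r / (1 - (1+r)^(-n))
Denominator: 1 - (1 + 0.0598)^(-5) = 0.252036
Numerator: $77,200.00 * 0.0598 = 4616.56
PMT = 4616.56 / 0.252036 = $18,317.03

$18,317.03


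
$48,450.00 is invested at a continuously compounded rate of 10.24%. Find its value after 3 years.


Formula: FV = P * e^(r*t)
Exponent: r*t = 0.1024 * 3 = 0.3072
e^(0.3072) = 1.359613
FV = $48,450.00 * 1.359613 = $65,873.24

$65,873.24


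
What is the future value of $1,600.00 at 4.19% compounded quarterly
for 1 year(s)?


Formula: FV = P * (1 + r/m)^(m*t)
Period rate: r/m = 0.0419 / 4 = 0.010475
Total periods: m*t = 4 * 1 = 4
Growth factor: (1 + 0.010475)^4 = 1.042563
FV = $1,600.00 * 1.042563 = $1,668.10

$1,668.10


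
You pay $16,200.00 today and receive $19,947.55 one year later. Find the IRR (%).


Formula: IRR = C1/C0 - 1
Substituting: IRR = $19,947.55 / $16,200.00 - 1
Ratio: 1.23133 - 1 = 0.23133
IRR = 23.133%

23.133%


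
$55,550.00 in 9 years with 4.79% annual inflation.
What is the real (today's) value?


Formula: Real value = nominal / (1 + inflation)^years
Price level: (1 + 0.0479)^9 = 1.523627
Real value = $55,550.00 / 1.523627 = $36,459.06

$36,459.06


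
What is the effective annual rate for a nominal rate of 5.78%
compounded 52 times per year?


Formula: EAR = (1 + r/m)^m - 1
Period rate: r/m = 0.0578 / 52 = 0.001112
Compounding: (1 + 0.001112)^52 = 1.059469
EAR = 1.059469 - 1 = 0.059469

0.059469


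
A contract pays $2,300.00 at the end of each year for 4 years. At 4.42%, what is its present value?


Formula: PV = PMT * (1 - (1+r)^(-n)) / r
Discount factor: (1 + 0.0442)^(-4) = 0.841134
Bracket: 1 - 0.841134 = 0.158866
PV = $2,300.00 * 0.158866 / 0.0442 = $8,266.78

$8,266.78


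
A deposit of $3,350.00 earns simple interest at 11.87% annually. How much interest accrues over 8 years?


Formula: I = P * r * t
Substituting: I = $3,350.00 * 0.1187 * 8
Step: I = $3,350.00 * 0.9496
I = $3,181.16

$3,181.16


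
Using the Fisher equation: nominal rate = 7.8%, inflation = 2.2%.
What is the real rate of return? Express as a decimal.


Formula: (1 + r_real) = (1 + r_nom) / (1 + inflation)
Substituting: (1 + r_real) = 1.078 / 1.022
(1 + r_real) = 1.054795
r_real = 1.054795 - 1 = 0.054795

0.054795


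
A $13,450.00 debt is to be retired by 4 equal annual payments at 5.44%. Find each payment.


Formula: PMT = PV * r / (1 - (1+r)^(-n))
Denominator: 1 - (1 + 0.0544)^(-4) = 0.190944
Numerator: $13,450.00 * 0.0544 = 731.68
PMT = 731.68 / 0.190944 = $3,831.90

$3,831.90


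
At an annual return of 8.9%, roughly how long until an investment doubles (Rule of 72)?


Formula: Years ≈ 72 / r
Substituting: Years ≈ 72 / 8.9
Years ≈ 8.1

8.1 years


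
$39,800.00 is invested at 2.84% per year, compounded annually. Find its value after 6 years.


Formula: FV = P * (1 + r)^n
Substituting: FV = $39,800.00 * (1 + 0.0284)^6
Growth factor: (1.0284)^6 = 1.182966
FV = $39,800.00 * 1.182966 = $47,082.06

$47,082.06


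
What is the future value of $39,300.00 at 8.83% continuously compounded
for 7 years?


Formula: FV = P * e^(r*t)
Exponent: r*t = 0.0883 * 7 = 0.6181
e^(0.6181) = 1.855399
FV = $39,300.00 * 1.855399 = $72,917.20

$72,917.20


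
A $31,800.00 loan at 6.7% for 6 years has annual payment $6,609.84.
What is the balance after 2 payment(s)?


Formula: Balance = PV*(1+r)^k - PMT*((1+r)^k - 1)/r
Growth: (1 + 0.067)^2 = 1.138489
Accumulated factor: ((1+r)^k - 1)/r = 2.067
Balance = $31,800.00 * 1.138489 - $6,609.84 * 2.067
Balance = $22,541.41

$22,541.41


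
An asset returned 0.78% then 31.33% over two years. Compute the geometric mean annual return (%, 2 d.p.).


Formula: Geometric mean = ((1+r1)*(1+r2))^(1/2) - 1
Product: (1 + 0.0078) * (1 + 0.3133) = 1.0078 * 1.3133 = 1.323544
Square root: 1.323544^0.5 = 1.150454
Geometric mean = 1.150454 - 1 = 0.150454
As percentage: 15.05%

15.05%


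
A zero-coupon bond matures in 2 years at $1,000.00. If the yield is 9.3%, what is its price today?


Formula: Price = FV / (1 + r)^n
Substituting: Price = $1,000.00 / (1 + 0.093)^2
Discount factor: (1.093)^2 = 1.194649
Price = $1,000.00 / 1.194649 = $837.07

$837.07


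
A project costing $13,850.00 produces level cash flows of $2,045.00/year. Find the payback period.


Formula: Payback = investment / annual cash flow
Substituting: Payback = $13,850.00 / $2,045.00
Payback = 6.7726 years

6.7726 years


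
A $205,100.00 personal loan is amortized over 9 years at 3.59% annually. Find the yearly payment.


Formula: PMT = PV * r / (1 - (1+r)^(-n))
Denominator: 1 - (1 + 0.0359)^(-9) = 0.271986
Numerator: $205,100.00 * 0.0359 = 7363.09
PMT = 7363.09 / 0.271986 = $27,071.54

$27,071.54


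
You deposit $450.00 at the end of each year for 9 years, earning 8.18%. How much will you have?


Formula: FV = PMT * ((1+r)^n - 1) / r
Growth factor: (1 + 0.0818)^9 = 2.02919
Numerator: 2.02919 - 1 = 1.02919
FV = $450.00 * 1.02919 / 0.0818 = $5,661.81

$5,661.81


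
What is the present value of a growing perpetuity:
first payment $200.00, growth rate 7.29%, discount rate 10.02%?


Formula: PV = C / (r - g)
Spread: r - g = 0.1002 - 0.0729 = 0.0273
Substituting: PV = $200.00 / 0.0273
PV = $7,326.01

$7,326.01


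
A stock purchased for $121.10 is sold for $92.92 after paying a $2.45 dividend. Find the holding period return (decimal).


Formula: HPR = (P1 - P0 + D) / P0
Gain: $92.92 - $121.10 + $2.45 = -$25.73
HPR = -$25.73 / $121.10 = -0.2125

-0.2125


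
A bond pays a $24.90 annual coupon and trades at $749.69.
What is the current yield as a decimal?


Formula: Current yield = annual coupon / price
Substituting: CY = $24.90 / $749.69
CY = 0.033214

0.033214


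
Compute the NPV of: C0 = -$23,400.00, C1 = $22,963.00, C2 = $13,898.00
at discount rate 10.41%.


Formula: NPV = C0 + C1/(1+r) + C2/(1+r)^2
Discount C1: $22,963.00 / (1 + 0.1041) = $20,797.93
Discount C2: $13,898.00 / (1 + 0.1041)^2 = $11,400.80
NPV = -$23,400.00 + $20,797.93 + $11,400.80 = $8,798.74

$8,798.74


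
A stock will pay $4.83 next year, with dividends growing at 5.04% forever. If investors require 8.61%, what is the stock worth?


Formula: P = D1 / (r - g)
Spread: r - g = 0.0861 - 0.0504 = 0.0357
Substituting: P = $4.83 / 0.0357
P = $135.29

$135.29


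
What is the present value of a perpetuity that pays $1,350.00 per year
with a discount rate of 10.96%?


Formula: PV = C / r
Substituting: PV = $1,350.00 / 0.1096
PV = $12,317.52

$12,317.52


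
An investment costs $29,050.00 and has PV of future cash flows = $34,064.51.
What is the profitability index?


Formula: PI = PV(cash flows) / initial investment
Substituting: PI = $34,064.51 / $29,050.00
PI = 1.1726

1.1726


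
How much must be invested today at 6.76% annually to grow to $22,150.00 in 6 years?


Formula: PV = FV / (1 + r)^n
Substituting: PV = $22,150.00 / (1 + 0.0676)^6
Discount factor: (1.0676)^6 = 1.480647
PV = $22,150.00 / 1.480647 = $14,959.68

$14,959.68


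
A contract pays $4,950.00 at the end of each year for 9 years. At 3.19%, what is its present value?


Formula: PV = PMT * (1 - (1+r)^(-n)) / r
Discount factor: (1 + 0.0319)^(-9) = 0.753809
Bracket: 1 - 0.753809 = 0.246191
PV = $4,950.00 * 0.246191 / 0.0319 = $38,202.01

$38,202.01


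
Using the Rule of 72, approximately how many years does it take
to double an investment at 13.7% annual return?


Formula: Years ≈ 72 / r
Substituting: Years ≈ 72 / 13.7
Years ≈ 5.3

5.3 years


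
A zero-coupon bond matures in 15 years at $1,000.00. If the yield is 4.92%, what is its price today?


Formula: Price = FV / (1 + r)^n
Substituting: Price = $1,000.00 / (1 + 0.0492)^15
Discount factor: (1.0492)^15 = 2.055295
Price = $1,000.00 / 2.055295 = $486.55

$486.55


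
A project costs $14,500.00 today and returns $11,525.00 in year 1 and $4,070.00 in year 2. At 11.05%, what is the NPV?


Formula: NPV = C0 + C1/(1+r) + C2/(1+r)^2
Discount C1: $11,525.00 / (1 + 0.1105) = $10,378.21
Discount C2: $4,070.00 / (1 + 0.1105)^2 = $3,300.33
NPV = -$14,500.00 + $10,378.21 + $3,300.33 = -$821.46

-$821.46


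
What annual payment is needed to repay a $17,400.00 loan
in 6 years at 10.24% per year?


Formula: PMT = PV * r / (1 - (1+r)^(-n))
Denominator: 1 - (1 + 0.1024)^(-6) = 0.442859
Numerator: $17,400.00 * 0.1024 = 1781.76
PMT = 1781.76 / 0.442859 = $4,023.31

$4,023.31


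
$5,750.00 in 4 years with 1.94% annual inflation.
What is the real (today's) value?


Formula: Real value = nominal / (1 + inflation)^years
Price level: (1 + 0.0194)^4 = 1.079888
Real value = $5,750.00 / 1.079888 = $5,324.63

$5,324.63


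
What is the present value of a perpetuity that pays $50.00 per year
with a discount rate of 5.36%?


Formula: PV = C / r
Substituting: PV = $50.00 / 0.0536
PV = $932.84

$932.84


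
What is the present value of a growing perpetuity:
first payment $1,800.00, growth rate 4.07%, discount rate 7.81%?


Formula: PV = C / (r - g)
Spread: r - g = 0.0781 - 0.0407 = 0.0374
Substituting: PV = $1,800.00 / 0.0374
PV = $48,128.34

$48,128.34


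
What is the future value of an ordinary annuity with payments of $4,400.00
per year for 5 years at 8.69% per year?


Formula: FV = PMT * ((1+r)^n - 1) / r
Growth factor: (1 + 0.0869)^5 = 1.516869
Numerator: 1.516869 - 1 = 0.516869
FV = $4,400.00 * 0.516869 / 0.0869 = $26,170.56

$26,170.56


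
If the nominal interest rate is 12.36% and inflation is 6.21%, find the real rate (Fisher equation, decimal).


Formula: (1 + r_real) = (1 + r_nom) / (1 + inflation)
Substituting: (1 + r_real) = 1.1236 / 1.0621
(1 + r_real) = 1.057904
r_real = 1.057904 - 1 = 0.057904

0.057904


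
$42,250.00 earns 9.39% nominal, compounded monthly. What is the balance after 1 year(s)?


Formula: FV = P * (1 + r/m)^(m*t)
Period rate: r/m = 0.0939 / 12 = 0.007825
Total periods: m*t = 12 * 1 = 12
Growth factor: (1 + 0.007825)^12 = 1.098049
FV = $42,250.00 * 1.098049 = $46,392.55

$46,392.55


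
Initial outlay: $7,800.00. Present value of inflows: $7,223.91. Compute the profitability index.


Formula: PI = PV(cash flows) / initial investment
Substituting: PI = $7,223.91 / $7,800.00
PI = 0.9261

0.9261


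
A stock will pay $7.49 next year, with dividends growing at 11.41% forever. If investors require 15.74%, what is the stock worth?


Formula: P = D1 / (r - g)
Spread: r - g = 0.1574 - 0.1141 = 0.0433
Substituting: P = $7.49 / 0.0433
P = $172.98

$172.98


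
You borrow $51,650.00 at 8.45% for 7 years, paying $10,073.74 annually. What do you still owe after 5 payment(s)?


Formula: Balance = PV*(1+r)^k - PMT*((1+r)^k - 1)/r
Growth: (1 + 0.0845)^5 = 1.500195
Accumulated factor: ((1+r)^k - 1)/r = 5.91947
Balance = $51,650.00 * 1.500195 - $10,073.74 * 5.91947
Balance = $17,853.88

$17,853.88


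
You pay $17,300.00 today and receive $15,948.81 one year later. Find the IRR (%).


Formula: IRR = C1/C0 - 1
Substituting: IRR = $15,948.81 / $17,300.00 - 1
Ratio: 0.921897 - 1 = -0.078103
IRR = -7.8103%

-7.8103%


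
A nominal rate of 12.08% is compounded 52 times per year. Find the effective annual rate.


Formula: EAR = (1 + r/m)^m - 1
Period rate: r/m = 0.1208 / 52 = 0.002323
Compounding: (1 + 0.002323)^52 = 1.128241
EAR = 1.128241 - 1 = 0.128241

0.128241


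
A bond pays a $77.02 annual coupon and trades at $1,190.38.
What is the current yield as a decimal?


Formula: Current yield = annual coupon / price
Substituting: CY = $77.02 / $1,190.38
CY = 0.064702

0.064702


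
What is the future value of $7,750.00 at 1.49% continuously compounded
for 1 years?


Formula: FV = P * e^(r*t)
Exponent: r*t = 0.0149 * 1 = 0.0149
e^(0.0149) = 1.015012
FV = $7,750.00 * 1.015012 = $7,866.34

$7,866.34


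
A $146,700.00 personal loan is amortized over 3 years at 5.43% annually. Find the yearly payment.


Formula: PMT = PV * r / (1 - (1+r)^(-n))
Denominator: 1 - (1 + 0.0543)^(-3) = 0.146689
Numerator: $146,700.00 * 0.0543 = 7965.81
PMT = 7965.81 / 0.146689 = $54,304.10

$54,304.10


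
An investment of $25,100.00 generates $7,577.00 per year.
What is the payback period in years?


Formula: Payback = investment / annual cash flow
Substituting: Payback = $25,100.00 / $7,577.00
Payback = 3.3127 years

3.3127 years


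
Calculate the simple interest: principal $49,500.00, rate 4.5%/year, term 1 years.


Formula: I = P * r * t
Substituting: I = $49,500.00 * 0.045 * 1
Step: I = $49,500.00 * 0.045
I = $2,227.50

$2,227.50


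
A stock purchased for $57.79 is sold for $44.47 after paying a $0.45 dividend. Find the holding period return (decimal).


Formula: HPR = (P1 - P0 + D) / P0
Gain: $44.47 - $57.79 + $0.45 = -$12.87
HPR = -$12.87 / $57.79 = -0.2227

-0.2227


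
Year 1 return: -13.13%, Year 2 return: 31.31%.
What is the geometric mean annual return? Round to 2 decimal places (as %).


Formula: Geometric mean = ((1+r1)*(1+r2))^(1/2) - 1
Product: (1 + -0.1313) * (1 + 0.3131) = 0.8687 * 1.3131 = 1.14069
Square root: 1.14069^0.5 = 1.068031
Geometric mean = 1.068031 - 1 = 0.068031
As percentage: 6.80%

6.80%


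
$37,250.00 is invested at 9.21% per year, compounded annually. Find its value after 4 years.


Formula: FV = P * (1 + r)^n
Substituting: FV = $37,250.00 * (1 + 0.0921)^4
Growth factor: (1.0921)^4 = 1.422491
FV = $37,250.00 * 1.422491 = $52,987.80

$52,987.80


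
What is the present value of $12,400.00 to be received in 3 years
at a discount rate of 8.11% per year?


Formula: PV = FV / (1 + r)^n
Substituting: PV = $12,400.00 / (1 + 0.0811)^3
Discount factor: (1.0811)^3 = 1.263565
PV = $12,400.00 / 1.263565 = $9,813.50

$9,813.50


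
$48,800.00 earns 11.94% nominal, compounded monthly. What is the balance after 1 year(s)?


Formula: FV = P * (1 + r/m)^(m*t)
Period rate: r/m = 0.1194 / 12 = 0.00995
Total periods: m*t = 12 * 1 = 12
Growth factor: (1 + 0.00995)^12 = 1.126156
FV = $48,800.00 * 1.126156 = $54,956.40

$54,956.40


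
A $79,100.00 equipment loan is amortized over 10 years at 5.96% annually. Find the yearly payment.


Formula: PMT = PV * r / (1 - (1+r)^(-n))
Denominator: 1 - (1 + 0.0596)^(-10) = 0.439494
Numerator: $79,100.00 * 0.0596 = 4714.36
PMT = 4714.36 / 0.439494 = $10,726.80

$10,726.80


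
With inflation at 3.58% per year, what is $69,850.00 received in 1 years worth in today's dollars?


Formula: Real value = nominal / (1 + inflation)^years
Price level: (1 + 0.0358)^1 = 1.0358
Real value = $69,850.00 / 1.0358 = $67,435.80

$67,435.80


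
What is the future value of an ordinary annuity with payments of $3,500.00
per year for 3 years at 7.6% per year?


Formula: FV = PMT * ((1+r)^n - 1) / r
Growth factor: (1 + 0.076)^3 = 1.245767
Numerator: 1.245767 - 1 = 0.245767
FV = $3,500.00 * 0.245767 / 0.076 = $11,318.22

$11,318.22


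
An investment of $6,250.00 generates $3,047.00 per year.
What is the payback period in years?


Formula: Payback = investment / annual cash flow
Substituting: Payback = $6,250.00 / $3,047.00
Payback = 2.0512 years

2.0512 years


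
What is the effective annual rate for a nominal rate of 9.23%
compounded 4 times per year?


Formula: EAR = (1 + r/m)^m - 1
Period rate: r/m = 0.0923 / 4 = 0.023075
Compounding: (1 + 0.023075)^4 = 1.095544
EAR = 1.095544 - 1 = 0.095544

0.095544


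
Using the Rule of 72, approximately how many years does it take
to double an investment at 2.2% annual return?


Formula: Years ≈ 72 / r
Substituting: Years ≈ 72 / 2.2
Years ≈ 32.7

32.7 years


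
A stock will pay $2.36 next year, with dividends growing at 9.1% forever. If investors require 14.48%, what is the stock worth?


Formula: P = D1 / (r - g)
Spread: r - g = 0.1448 - 0.091 = 0.0538
Substituting: P = $2.36 / 0.0538
P = $43.87

$43.87


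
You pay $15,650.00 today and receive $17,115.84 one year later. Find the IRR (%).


Formula: IRR = C1/C0 - 1
Substituting: IRR = $17,115.84 / $15,650.00 - 1
Ratio: 1.093664 - 1 = 0.093664
IRR = 9.3664%

9.3664%


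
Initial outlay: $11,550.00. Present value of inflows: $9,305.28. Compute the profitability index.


Formula: PI = PV(cash flows) / initial investment
Substituting: PI = $9,305.28 / $11,550.00
PI = 0.8057

0.8057


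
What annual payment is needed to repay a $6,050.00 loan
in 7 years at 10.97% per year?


Formula: PMT = PV * r / (1 - (1+r)^(-n))
Denominator: 1 - (1 + 0.1097)^(-7) = 0.517429
Numerator: $6,050.00 * 0.1097 = 663.685
PMT = 663.685 / 0.517429 = $1,282.66

$1,282.66


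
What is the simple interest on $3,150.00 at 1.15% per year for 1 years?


Formula: I = P * r * t
Substituting: I = $3,150.00 * 0.0115 * 1
Step: I = $3,150.00 * 0.0115
I = $36.23

$36.23


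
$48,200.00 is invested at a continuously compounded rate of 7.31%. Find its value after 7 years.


Formula: FV = P * e^(r*t)
Exponent: r*t = 0.0731 * 7 = 0.5117
e^(0.5117) = 1.668125
FV = $48,200.00 * 1.668125 = $80,403.61

$80,403.61


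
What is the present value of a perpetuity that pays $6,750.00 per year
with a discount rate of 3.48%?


Formula: PV = C / r
Substituting: PV = $6,750.00 / 0.0348
PV = $193,965.52

$193,965.52


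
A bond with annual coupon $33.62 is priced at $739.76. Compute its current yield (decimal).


Formula: Current yield = annual coupon / price
Substituting: CY = $33.62 / $739.76
CY = 0.045447

0.045447


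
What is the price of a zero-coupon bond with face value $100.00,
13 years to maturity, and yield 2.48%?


Formula: Price = FV / (1 + r)^n
Substituting: Price = $100.00 / (1 + 0.0248)^13
Discount factor: (1.0248)^13 = 1.375018
Price = $100.00 / 1.375018 = $72.73

$72.73


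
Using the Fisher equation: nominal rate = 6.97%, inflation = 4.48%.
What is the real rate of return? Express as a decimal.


Formula: (1 + r_real) = (1 + r_nom) / (1 + inflation)
Substituting: (1 + r_real) = 1.0697 / 1.0448
(1 + r_real) = 1.023832
r_real = 1.023832 - 1 = 0.023832

0.023832


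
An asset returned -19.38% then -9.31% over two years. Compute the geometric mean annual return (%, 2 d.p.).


Formula: Geometric mean = ((1+r1)*(1+r2))^(1/2) - 1
Product: (1 + -0.1938) * (1 + -0.0931) = 0.8062 * 0.9069 = 0.731143
Square root: 0.731143^0.5 = 0.855069
Geometric mean = 0.855069 - 1 = -0.144931
As percentage: -14.49%

-14.49%


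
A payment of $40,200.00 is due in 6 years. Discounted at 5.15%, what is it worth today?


Formula: PV = FV / (1 + r)^n
Substituting: PV = $40,200.00 / (1 + 0.0515)^6
Discount factor: (1.0515)^6 = 1.351623
PV = $40,200.00 / 1.351623 = $29,742.02

$29,742.02


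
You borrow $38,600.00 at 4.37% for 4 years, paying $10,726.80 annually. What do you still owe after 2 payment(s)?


Formula: Balance = PV*(1+r)^k - PMT*((1+r)^k - 1)/r
Growth: (1 + 0.0437)^2 = 1.08931
Accumulated factor: ((1+r)^k - 1)/r = 2.0437
Balance = $38,600.00 * 1.08931 - $10,726.80 * 2.0437
Balance = $20,124.99

$20,124.99


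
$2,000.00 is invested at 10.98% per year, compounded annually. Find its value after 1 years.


Formula: FV = P * (1 + r)^n
Substituting: FV = $2,000.00 * (1 + 0.1098)^1
Growth factor: (1.1098)^1 = 1.1098
FV = $2,000.00 * 1.1098 = $2,219.60

$2,219.60


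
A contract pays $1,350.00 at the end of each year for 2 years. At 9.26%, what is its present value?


Formula: PV = PMT * (1 - (1+r)^(-n)) / r
Discount factor: (1 + 0.0926)^(-2) = 0.837679
Bracket: 1 - 0.837679 = 0.162321
PV = $1,350.00 * 0.162321 / 0.0926 = $2,366.45

$2,366.45


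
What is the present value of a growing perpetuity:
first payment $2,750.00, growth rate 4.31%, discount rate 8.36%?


Formula: PV = C / (r - g)
Spread: r - g = 0.0836 - 0.0431 = 0.0405
Substituting: PV = $2,750.00 / 0.0405
PV = $67,901.23

$67,901.23


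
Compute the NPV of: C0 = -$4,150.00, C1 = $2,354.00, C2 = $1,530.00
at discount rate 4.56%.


Formula: NPV = C0 + C1/(1+r) + C2/(1+r)^2
Discount C1: $2,354.00 / (1 + 0.0456) = $2,251.34
Discount C2: $1,530.00 / (1 + 0.0456)^2 = $1,399.46
NPV = -$4,150.00 + $2,251.34 + $1,399.46 = -$499.20

-$499.20


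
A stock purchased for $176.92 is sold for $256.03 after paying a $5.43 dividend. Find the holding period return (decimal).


Formula: HPR = (P1 - P0 + D) / P0
Gain: $256.03 - $176.92 + $5.43 = $84.54
HPR = $84.54 / $176.92 = 0.4778

0.4778


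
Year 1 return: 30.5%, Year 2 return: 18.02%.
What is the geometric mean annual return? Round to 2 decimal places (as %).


Formula: Geometric mean = ((1+r1)*(1+r2))^(1/2) - 1
Product: (1 + 0.305) * (1 + 0.1802) = 1.305 * 1.1802 = 1.540161
Square root: 1.540161^0.5 = 1.241032
Geometric mean = 1.241032 - 1 = 0.241032
As percentage: 24.10%

24.10%


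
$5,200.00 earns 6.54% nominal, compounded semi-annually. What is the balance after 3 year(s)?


Formula: FV = P * (1 + r/m)^(m*t)
Period rate: r/m = 0.0654 / 2 = 0.0327
Total periods: m*t = 2 * 3 = 6
Growth factor: (1 + 0.0327)^6 = 1.212956
FV = $5,200.00 * 1.212956 = $6,307.37

$6,307.37


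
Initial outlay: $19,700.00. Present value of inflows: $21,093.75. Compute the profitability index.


Formula: PI = PV(cash flows) / initial investment
Substituting: PI = $21,093.75 / $19,700.00
PI = 1.0707

1.0707


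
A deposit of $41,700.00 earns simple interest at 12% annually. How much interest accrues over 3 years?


Formula: I = P * r * t
Substituting: I = $41,700.00 * 0.12 * 3
Step: I = $41,700.00 * 0.36
I = $15,012.00

$15,012.00


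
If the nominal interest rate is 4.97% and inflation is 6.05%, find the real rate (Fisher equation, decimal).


Formula: (1 + r_real) = (1 + r_nom) / (1 + inflation)
Substituting: (1 + r_real) = 1.0497 / 1.0605
(1 + r_real) = 0.989816
r_real = 0.989816 - 1 = -0.010184

-0.010184


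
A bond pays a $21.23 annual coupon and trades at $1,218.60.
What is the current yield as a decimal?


Formula: Current yield = annual coupon / price
Substituting: CY = $21.23 / $1,218.60
CY = 0.017422

0.017422


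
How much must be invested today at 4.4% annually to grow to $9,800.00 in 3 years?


Formula: PV = FV / (1 + r)^n
Substituting: PV = $9,800.00 / (1 + 0.044)^3
Discount factor: (1.044)^3 = 1.137893
PV = $9,800.00 / 1.137893 = $8,612.41

$8,612.41


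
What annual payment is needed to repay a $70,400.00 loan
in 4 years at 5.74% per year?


Formula: PMT = PV * r / (1 - (1+r)^(-n))
Denominator: 1 - (1 + 0.0574)^(-4) = 0.200087
Numerator: $70,400.00 * 0.0574 = 4040.96
PMT = 4040.96 / 0.200087 = $20,196.02

$20,196.02


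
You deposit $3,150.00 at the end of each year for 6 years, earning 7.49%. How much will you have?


Formula: FV = PMT * ((1+r)^n - 1) / r
Growth factor: (1 + 0.0749)^6 = 1.54244
Numerator: 1.54244 - 1 = 0.54244
FV = $3,150.00 * 0.54244 / 0.0749 = $22,812.91

$22,812.91


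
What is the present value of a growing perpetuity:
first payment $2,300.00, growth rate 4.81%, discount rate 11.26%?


Formula: PV = C / (r - g)
Spread: r - g = 0.1126 - 0.0481 = 0.0645
Substituting: PV = $2,300.00 / 0.0645
PV = $35,658.91

$35,658.91


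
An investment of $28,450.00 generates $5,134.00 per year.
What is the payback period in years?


Formula: Payback = investment / annual cash flow
Substituting: Payback = $28,450.00 / $5,134.00
Payback = 5.5415 years

5.5415 years


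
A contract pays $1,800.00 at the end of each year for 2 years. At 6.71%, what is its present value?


Formula: PV = PMT * (1 - (1+r)^(-n)) / r
Discount factor: (1 + 0.0671)^(-2) = 0.878193
Bracket: 1 - 0.878193 = 0.121807
PV = $1,800.00 * 0.121807 / 0.0671 = $3,267.56

$3,267.56


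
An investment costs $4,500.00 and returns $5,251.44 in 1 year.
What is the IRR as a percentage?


Formula: IRR = C1/C0 - 1
Substituting: IRR = $5,251.44 / $4,500.00 - 1
Ratio: 1.166987 - 1 = 0.166987
IRR = 16.6987%

16.6987%


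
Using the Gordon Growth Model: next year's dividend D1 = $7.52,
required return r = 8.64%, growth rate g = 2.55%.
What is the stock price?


Formula: P = D1 / (r - g)
Spread: r - g = 0.0864 - 0.0255 = 0.0609
Substituting: P = $7.52 / 0.0609
P = $123.48

$123.48


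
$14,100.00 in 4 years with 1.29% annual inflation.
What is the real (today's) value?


Formula: Real value = nominal / (1 + inflation)^years
Price level: (1 + 0.0129)^4 = 1.052607
Real value = $14,100.00 / 1.052607 = $13,395.31

$13,395.31


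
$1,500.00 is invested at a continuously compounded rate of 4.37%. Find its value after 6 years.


Formula: FV = P * e^(r*t)
Exponent: r*t = 0.0437 * 6 = 0.2622
e^(0.2622) = 1.299786
FV = $1,500.00 * 1.299786 = $1,949.68

$1,949.68


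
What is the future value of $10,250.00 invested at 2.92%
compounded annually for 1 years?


Formula: FV = P * (1 + r)^n
Substituting: FV = $10,250.00 * (1 + 0.0292)^1
Growth factor: (1.0292)^1 = 1.0292
FV = $10,250.00 * 1.0292 = $10,549.30

$10,549.30


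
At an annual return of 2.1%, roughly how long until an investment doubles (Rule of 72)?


Formula: Years ≈ 72 / r
Substituting: Years ≈ 72 / 2.1
Years ≈ 34.3

34.3 years


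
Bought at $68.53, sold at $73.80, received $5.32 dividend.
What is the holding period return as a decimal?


Formula: HPR = (P1 - P0 + D) / P0
Gain: $73.80 - $68.53 + $5.32 = $10.59
HPR = $10.59 / $68.53 = 0.1545

0.1545


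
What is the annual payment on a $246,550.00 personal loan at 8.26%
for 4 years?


Formula: PMT = PV * r / (1 - (1+r)^(-n))
Denominator: 1 - (1 + 0.0826)^(-4) = 0.272006
Numerator: $246,550.00 * 0.0826 = 20365.03
PMT = 20365.03 / 0.272006 = $74,869.83

$74,869.83


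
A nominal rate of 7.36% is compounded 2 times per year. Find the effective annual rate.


Formula: EAR = (1 + r/m)^m - 1
Period rate: r/m = 0.0736 / 2 = 0.0368
Compounding: (1 + 0.0368)^2 = 1.074954
EAR = 1.074954 - 1 = 0.074954

0.074954


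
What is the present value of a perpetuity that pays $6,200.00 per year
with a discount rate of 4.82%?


Formula: PV = C / r
Substituting: PV = $6,200.00 / 0.0482
PV = $128,630.71

$128,630.71


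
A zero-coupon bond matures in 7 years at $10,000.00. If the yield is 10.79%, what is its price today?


Formula: Price = FV / (1 + r)^n
Substituting: Price = $10,000.00 / (1 + 0.1079)^7
Discount factor: (1.1079)^7 = 2.048821
Price = $10,000.00 / 2.048821 = $4,880.86

$4,880.86


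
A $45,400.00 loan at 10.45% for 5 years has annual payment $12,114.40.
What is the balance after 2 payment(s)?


Formula: Balance = PV*(1+r)^k - PMT*((1+r)^k - 1)/r
Growth: (1 + 0.1045)^2 = 1.21992
Accumulated factor: ((1+r)^k - 1)/r = 2.1045
Balance = $45,400.00 * 1.21992 - $12,114.40 * 2.1045
Balance = $29,889.62

$29,889.62


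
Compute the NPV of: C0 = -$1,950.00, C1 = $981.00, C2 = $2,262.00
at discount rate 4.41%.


Formula: NPV = C0 + C1/(1+r) + C2/(1+r)^2
Discount C1: $981.00 / (1 + 0.0441) = $939.57
Discount C2: $2,262.00 / (1 + 0.0441)^2 = $2,074.95
NPV = -$1,950.00 + $939.57 + $2,074.95 = $1,064.52

$1,064.52


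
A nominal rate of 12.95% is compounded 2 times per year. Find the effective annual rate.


Formula: EAR = (1 + r/m)^m - 1
Period rate: r/m = 0.1295 / 2 = 0.06475
Compounding: (1 + 0.06475)^2 = 1.133693
EAR = 1.133693 - 1 = 0.133693

0.133693


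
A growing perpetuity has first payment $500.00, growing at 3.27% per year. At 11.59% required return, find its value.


Formula: PV = C / (r - g)
Spread: r - g = 0.1159 - 0.0327 = 0.0832
Substituting: PV = $500.00 / 0.0832
PV = $6,009.62

$6,009.62


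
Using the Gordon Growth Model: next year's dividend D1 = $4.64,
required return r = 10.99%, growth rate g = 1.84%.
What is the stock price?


Formula: P = D1 / (r - g)
Spread: r - g = 0.1099 - 0.0184 = 0.0915
Substituting: P = $4.64 / 0.0915
P = $50.71

$50.71


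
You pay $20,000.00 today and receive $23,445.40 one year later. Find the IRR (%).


Formula: IRR = C1/C0 - 1
Substituting: IRR = $23,445.40 / $20,000.00 - 1
Ratio: 1.17227 - 1 = 0.17227
IRR = 17.227%

17.227%


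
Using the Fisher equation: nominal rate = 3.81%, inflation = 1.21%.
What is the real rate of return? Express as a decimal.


Formula: (1 + r_real) = (1 + r_nom) / (1 + inflation)
Substituting: (1 + r_real) = 1.0381 / 1.0121
(1 + r_real) = 1.025689
r_real = 1.025689 - 1 = 0.025689

0.025689
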